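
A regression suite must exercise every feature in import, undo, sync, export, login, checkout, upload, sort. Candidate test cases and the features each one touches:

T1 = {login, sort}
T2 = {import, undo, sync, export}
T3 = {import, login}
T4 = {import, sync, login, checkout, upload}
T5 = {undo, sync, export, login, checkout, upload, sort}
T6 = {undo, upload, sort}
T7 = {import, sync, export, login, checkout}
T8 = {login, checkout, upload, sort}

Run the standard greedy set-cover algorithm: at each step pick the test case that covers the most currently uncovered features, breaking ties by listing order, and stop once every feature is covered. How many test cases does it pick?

2

Pick 1: T5 covers 7 new features (undo, sync, export, login, checkout, upload, sort).
Pick 2: T2 covers 1 new features (import).
Greedy uses 2 test cases.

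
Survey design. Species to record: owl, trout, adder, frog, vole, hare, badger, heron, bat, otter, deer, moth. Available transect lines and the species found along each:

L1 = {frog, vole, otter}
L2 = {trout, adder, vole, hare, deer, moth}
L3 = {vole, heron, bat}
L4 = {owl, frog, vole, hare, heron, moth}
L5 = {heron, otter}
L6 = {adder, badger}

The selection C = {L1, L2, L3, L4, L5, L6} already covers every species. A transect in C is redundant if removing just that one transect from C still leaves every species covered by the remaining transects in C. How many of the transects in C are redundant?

2

Drop L1: the rest still cover every species — redundant.
Drop L2: trout, deer uncovered — not redundant.
Drop L3: bat uncovered — not redundant.
Drop L4: owl uncovered — not redundant.
Drop L5: the rest still cover every species — redundant.
Drop L6: badger uncovered — not redundant.
2 redundant: L1, L5.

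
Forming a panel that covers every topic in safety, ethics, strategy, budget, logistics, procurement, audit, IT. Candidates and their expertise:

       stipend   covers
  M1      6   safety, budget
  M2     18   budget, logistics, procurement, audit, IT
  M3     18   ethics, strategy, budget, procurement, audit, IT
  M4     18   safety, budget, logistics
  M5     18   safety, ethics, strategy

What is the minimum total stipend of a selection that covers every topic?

M2, M5 cover every topic at stipend 18 + 18 = 36.
Any cover uses at least 2 members; among all covering selections none totals below 36.
Greedy by coverage-per-stipend would pick M1, M3, M2 for 42 — worse than the optimum 36.

36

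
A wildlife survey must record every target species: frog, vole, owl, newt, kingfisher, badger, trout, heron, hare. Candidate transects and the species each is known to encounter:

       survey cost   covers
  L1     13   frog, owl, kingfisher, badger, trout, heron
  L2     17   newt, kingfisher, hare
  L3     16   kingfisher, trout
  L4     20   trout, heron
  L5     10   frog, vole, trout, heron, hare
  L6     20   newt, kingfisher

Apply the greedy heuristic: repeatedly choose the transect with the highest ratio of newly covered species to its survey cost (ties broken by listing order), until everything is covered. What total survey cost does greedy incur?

Pick 1: L5 adds 5 new (frog, vole, trout, heron, hare) at survey cost 10 (ratio 5/10).
Pick 2: L1 adds 3 new (owl, kingfisher, badger) at survey cost 13 (ratio 3/13).
Pick 3: L2 adds 1 new (newt) at survey cost 17 (ratio 1/17).
Greedy total survey cost: 10 + 13 + 17 = 40.

40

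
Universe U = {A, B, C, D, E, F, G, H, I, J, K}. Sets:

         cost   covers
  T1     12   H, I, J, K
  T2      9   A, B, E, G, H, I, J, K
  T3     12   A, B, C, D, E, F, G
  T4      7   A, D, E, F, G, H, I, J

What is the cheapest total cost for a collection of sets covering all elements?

T2, T3 cover every element at cost 9 + 12 = 21.
Any cover uses at least 2 sets; among all covering selections none totals below 21.

21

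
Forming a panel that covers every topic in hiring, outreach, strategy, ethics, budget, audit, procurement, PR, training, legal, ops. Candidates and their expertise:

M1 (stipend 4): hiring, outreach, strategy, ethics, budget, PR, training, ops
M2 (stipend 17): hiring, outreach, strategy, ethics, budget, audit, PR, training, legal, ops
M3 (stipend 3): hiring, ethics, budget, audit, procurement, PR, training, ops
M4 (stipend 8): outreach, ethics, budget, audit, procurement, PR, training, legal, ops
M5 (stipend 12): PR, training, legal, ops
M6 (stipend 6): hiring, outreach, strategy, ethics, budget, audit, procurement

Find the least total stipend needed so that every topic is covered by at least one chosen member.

12

M1, M4 cover every topic at stipend 4 + 8 = 12.
Any cover uses at least 2 members; among all covering selections none totals below 12.
Greedy by coverage-per-stipend would pick M3, M1, M4 for 15 — worse than the optimum 12.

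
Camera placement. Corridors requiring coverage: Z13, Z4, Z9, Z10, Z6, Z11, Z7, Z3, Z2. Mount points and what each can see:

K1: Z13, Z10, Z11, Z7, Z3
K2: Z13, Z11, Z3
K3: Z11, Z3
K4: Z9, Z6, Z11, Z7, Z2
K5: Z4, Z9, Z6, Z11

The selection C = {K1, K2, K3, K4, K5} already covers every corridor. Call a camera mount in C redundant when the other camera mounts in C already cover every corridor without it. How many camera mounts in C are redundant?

Drop K1: Z10 uncovered — not redundant.
Drop K2: the rest still cover every corridor — redundant.
Drop K3: the rest still cover every corridor — redundant.
Drop K4: Z2 uncovered — not redundant.
Drop K5: Z4 uncovered — not redundant.
2 redundant: K2, K3.

2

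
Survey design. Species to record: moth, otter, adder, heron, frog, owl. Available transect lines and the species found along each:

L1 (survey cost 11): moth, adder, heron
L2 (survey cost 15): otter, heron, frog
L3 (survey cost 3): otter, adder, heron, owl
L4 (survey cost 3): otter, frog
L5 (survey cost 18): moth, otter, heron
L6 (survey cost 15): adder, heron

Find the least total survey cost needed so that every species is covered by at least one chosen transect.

L1, L3, L4 cover every species at survey cost 11 + 3 + 3 = 17.
Any cover uses at least 3 transects; among all covering selections none totals below 17.

17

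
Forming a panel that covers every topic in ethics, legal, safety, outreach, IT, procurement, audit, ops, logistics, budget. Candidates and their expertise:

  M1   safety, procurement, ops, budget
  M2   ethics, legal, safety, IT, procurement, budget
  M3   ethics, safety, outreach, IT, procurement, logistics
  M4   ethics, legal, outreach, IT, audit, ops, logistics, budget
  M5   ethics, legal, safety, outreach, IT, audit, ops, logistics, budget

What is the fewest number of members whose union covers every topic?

M1, M4 together cover {ethics, legal, safety, outreach, IT, procurement, audit, ops, logistics, budget} — every topic.
No single member contains all 10 topics, so 2 is optimal.

2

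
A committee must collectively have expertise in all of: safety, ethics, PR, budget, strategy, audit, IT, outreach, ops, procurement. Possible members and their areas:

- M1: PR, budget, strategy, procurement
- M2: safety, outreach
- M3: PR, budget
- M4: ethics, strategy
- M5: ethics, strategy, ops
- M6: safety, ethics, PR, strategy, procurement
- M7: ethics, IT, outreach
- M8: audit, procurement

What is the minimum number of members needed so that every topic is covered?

5

M1, M2, M5, M7, M8 together cover {safety, ethics, PR, budget, strategy, audit, IT, outreach, ops, procurement} — every topic.
No 4 of the 8 members cover everything (all 70 size-4 selections fall short), so 5 is minimum.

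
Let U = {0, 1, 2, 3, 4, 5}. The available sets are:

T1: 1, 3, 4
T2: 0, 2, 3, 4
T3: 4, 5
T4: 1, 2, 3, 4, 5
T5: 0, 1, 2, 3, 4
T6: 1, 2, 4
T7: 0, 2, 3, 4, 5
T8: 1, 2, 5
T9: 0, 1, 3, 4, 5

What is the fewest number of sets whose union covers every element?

T1, T7 together cover {0, 1, 2, 3, 4, 5} — every element.
No single set contains all 6 elements, so 2 is optimal.

2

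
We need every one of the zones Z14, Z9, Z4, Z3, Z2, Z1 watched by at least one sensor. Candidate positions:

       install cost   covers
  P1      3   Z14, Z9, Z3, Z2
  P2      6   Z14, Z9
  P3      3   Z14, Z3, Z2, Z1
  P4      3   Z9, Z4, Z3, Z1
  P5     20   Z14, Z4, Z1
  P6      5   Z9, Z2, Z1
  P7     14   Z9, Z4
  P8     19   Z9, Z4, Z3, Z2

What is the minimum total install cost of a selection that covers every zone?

6

P1, P4 cover every zone at install cost 3 + 3 = 6.
Any cover uses at least 2 sensor positions; among all covering selections none totals below 6.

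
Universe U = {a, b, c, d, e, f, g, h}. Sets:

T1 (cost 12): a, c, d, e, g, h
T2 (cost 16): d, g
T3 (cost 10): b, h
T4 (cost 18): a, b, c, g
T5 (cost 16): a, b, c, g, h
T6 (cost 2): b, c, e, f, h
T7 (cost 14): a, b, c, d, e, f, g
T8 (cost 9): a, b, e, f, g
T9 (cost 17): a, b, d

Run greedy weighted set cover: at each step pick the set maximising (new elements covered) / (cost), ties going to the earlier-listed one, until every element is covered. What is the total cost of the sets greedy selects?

Pick 1: T6 adds 5 new (b, c, e, f, h) at cost 2 (ratio 5/2).
Pick 2: T1 adds 3 new (a, d, g) at cost 12 (ratio 3/12).
Greedy total cost: 2 + 12 = 14.

14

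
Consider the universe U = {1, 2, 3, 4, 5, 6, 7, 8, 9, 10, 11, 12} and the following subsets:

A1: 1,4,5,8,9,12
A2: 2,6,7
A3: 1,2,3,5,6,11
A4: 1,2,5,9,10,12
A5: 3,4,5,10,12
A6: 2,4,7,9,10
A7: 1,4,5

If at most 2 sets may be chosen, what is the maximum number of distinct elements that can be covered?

Choosing A1, A3 covers {1, 2, 3, 4, 5, 6, 8, 9, 11, 12} — 10 elements.
No choice of 2 sets does better; here 7, 10 are left uncovered.

10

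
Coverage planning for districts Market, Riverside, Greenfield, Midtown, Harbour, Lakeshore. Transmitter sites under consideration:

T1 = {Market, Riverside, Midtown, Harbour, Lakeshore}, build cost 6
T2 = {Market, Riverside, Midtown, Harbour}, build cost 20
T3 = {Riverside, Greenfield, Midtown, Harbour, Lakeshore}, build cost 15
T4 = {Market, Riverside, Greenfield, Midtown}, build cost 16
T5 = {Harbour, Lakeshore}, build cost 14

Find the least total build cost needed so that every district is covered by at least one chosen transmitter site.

21

T1, T3 cover every district at build cost 6 + 15 = 21.
Any cover uses at least 2 transmitter sites; among all covering selections none totals below 21.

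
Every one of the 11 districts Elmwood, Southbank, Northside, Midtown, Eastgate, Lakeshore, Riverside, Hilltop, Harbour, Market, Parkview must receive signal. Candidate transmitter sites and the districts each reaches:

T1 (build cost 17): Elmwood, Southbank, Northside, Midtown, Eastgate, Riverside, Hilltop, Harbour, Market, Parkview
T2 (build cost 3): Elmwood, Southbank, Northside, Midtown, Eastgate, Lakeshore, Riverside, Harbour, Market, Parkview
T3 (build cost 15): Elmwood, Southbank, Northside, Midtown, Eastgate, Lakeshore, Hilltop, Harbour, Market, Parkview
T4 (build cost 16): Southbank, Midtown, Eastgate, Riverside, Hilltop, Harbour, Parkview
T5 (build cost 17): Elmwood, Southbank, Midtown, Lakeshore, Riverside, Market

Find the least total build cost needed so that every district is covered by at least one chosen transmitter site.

T2, T3 cover every district at build cost 3 + 15 = 18.
Any cover uses at least 2 transmitter sites; among all covering selections none totals below 18.

18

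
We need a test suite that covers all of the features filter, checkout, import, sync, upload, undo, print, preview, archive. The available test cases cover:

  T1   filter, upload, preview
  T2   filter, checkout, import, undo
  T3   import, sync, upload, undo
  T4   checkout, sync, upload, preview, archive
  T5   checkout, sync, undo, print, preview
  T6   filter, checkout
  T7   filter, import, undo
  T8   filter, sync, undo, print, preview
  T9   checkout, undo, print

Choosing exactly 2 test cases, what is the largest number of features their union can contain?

Choosing T2, T4 covers {filter, checkout, import, sync, upload, undo, preview, archive} — 8 features.
No choice of 2 test cases does better; here print is left uncovered.

8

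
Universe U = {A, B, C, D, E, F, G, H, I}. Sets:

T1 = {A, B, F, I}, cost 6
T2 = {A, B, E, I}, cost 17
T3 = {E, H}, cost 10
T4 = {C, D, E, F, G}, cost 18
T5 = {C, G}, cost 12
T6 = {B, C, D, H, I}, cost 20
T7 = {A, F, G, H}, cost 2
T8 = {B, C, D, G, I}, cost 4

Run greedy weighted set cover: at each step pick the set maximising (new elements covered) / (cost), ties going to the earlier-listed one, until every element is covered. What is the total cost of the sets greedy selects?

Pick 1: T7 adds 4 new (A, F, G, H) at cost 2 (ratio 4/2).
Pick 2: T8 adds 4 new (B, C, D, I) at cost 4 (ratio 4/4).
Pick 3: T3 adds 1 new (E) at cost 10 (ratio 1/10).
Greedy total cost: 2 + 4 + 10 = 16.

16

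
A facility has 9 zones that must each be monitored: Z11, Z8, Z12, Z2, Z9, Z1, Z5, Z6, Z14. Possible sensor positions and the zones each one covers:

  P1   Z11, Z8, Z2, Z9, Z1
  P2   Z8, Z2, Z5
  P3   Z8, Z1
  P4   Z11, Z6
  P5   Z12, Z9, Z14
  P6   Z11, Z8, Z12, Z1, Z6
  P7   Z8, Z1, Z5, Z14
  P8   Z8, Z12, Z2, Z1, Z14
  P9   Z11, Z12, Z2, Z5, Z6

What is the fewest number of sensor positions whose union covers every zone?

P1, P5, P9 together cover {Z11, Z8, Z12, Z2, Z9, Z1, Z5, Z6, Z14} — every zone.
No 2 of the 9 sensor positions cover everything (all 36 pairs fall short), so 3 is minimum.

3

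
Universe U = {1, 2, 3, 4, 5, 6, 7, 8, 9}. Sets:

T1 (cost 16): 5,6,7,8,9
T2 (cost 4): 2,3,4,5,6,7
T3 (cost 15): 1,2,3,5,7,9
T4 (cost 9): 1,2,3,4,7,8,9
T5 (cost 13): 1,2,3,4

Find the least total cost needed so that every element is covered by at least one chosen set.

13

T2, T4 cover every element at cost 4 + 9 = 13.
Any cover uses at least 2 sets; among all covering selections none totals below 13.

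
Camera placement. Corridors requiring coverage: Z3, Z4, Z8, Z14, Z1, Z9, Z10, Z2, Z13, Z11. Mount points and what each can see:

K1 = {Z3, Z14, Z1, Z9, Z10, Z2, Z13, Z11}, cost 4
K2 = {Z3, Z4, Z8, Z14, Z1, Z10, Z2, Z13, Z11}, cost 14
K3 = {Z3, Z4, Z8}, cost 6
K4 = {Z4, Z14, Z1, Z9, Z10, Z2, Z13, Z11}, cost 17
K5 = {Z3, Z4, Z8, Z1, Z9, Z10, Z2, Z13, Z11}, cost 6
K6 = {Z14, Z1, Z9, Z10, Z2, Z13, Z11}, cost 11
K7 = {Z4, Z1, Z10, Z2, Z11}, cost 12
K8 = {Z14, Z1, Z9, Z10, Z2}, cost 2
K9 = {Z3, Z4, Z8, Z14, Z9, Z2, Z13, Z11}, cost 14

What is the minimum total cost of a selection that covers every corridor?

K5, K8 cover every corridor at cost 6 + 2 = 8.
Any cover uses at least 2 camera mounts; among all covering selections none totals below 8.

8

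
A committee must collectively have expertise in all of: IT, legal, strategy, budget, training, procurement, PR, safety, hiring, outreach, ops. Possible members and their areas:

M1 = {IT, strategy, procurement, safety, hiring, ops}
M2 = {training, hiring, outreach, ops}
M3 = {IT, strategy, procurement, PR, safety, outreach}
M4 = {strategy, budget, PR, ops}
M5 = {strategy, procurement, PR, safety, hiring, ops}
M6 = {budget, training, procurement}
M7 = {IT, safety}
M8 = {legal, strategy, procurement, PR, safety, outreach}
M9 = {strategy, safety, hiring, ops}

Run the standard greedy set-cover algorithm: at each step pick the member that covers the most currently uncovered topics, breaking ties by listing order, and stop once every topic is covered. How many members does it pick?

3

Pick 1: M1 covers 6 new topics (IT, strategy, procurement, safety, hiring, ops).
Pick 2: M8 covers 3 new topics (legal, PR, outreach).
Pick 3: M6 covers 2 new topics (budget, training).
Greedy uses 3 members.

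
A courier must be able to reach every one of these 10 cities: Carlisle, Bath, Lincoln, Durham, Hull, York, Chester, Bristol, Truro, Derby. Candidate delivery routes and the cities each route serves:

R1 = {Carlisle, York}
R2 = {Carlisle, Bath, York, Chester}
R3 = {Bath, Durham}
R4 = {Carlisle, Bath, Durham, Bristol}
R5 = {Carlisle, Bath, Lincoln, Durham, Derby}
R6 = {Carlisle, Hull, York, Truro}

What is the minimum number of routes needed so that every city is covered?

4

R2, R4, R5, R6 together cover {Carlisle, Bath, Lincoln, Durham, Hull, York, Chester, Bristol, Truro, Derby} — every city.
No 3 of the 6 routes cover everything (all 20 triples fall short), so 4 is minimum.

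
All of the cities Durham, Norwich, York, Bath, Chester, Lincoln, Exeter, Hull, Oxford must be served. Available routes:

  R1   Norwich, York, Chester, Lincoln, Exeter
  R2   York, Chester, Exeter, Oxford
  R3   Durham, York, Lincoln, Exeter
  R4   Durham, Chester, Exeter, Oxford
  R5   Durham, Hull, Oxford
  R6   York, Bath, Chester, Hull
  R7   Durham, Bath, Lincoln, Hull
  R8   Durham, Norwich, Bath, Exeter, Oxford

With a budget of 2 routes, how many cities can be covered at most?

Choosing R1, R5 covers {Durham, Norwich, York, Chester, Lincoln, Exeter, Hull, Oxford} — 8 cities.
No choice of 2 routes does better; here Bath is left uncovered.

8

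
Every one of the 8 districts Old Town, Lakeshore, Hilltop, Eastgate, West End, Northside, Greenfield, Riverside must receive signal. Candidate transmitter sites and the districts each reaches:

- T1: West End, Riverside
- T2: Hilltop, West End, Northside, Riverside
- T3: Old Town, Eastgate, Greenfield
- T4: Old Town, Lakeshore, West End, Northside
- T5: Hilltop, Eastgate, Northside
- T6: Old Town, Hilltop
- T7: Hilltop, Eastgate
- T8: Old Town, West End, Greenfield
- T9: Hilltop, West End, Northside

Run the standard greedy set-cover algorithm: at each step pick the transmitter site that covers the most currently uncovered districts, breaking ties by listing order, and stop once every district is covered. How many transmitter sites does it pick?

3

Pick 1: T2 covers 4 new districts (Hilltop, West End, Northside, Riverside).
Pick 2: T3 covers 3 new districts (Old Town, Eastgate, Greenfield).
Pick 3: T4 covers 1 new districts (Lakeshore).
Greedy uses 3 transmitter sites.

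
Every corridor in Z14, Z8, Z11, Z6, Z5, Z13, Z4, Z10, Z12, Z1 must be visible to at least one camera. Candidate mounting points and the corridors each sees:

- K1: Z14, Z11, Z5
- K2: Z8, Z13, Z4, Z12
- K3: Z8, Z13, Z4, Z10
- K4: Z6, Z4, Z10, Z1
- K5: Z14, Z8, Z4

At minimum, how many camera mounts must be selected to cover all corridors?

K1, K2, K4 together cover {Z14, Z8, Z11, Z6, Z5, Z13, Z4, Z10, Z12, Z1} — every corridor.
No 2 of the 5 camera mounts cover everything (all 10 pairs fall short), so 3 is minimum.

3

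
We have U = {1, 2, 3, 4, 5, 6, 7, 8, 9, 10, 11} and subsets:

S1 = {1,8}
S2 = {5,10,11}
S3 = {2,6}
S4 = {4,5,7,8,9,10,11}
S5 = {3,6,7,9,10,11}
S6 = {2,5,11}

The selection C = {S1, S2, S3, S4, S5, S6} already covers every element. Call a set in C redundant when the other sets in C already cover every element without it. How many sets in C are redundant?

Drop S1: 1 uncovered — not redundant.
Drop S2: the rest still cover every element — redundant.
Drop S3: the rest still cover every element — redundant.
Drop S4: 4 uncovered — not redundant.
Drop S5: 3 uncovered — not redundant.
Drop S6: the rest still cover every element — redundant.
3 redundant: S2, S3, S6.

3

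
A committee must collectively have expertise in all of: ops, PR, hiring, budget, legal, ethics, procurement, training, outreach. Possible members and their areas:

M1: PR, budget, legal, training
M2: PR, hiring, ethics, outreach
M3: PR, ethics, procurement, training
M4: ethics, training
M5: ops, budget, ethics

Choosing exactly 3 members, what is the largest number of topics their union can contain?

Choosing M1, M2, M3 covers {PR, hiring, budget, legal, ethics, procurement, training, outreach} — 8 topics.
No choice of 3 members does better; here ops is left uncovered.

8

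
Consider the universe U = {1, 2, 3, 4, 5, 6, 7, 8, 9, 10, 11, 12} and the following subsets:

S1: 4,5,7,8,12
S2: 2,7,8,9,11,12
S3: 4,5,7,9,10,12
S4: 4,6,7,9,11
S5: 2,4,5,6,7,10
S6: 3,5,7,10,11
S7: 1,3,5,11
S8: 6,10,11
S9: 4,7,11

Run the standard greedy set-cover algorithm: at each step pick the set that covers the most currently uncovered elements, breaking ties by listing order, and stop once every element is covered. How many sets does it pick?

3

Pick 1: S2 covers 6 new elements (2, 7, 8, 9, 11, 12).
Pick 2: S5 covers 4 new elements (4, 5, 6, 10).
Pick 3: S7 covers 2 new elements (1, 3).
Greedy uses 3 sets.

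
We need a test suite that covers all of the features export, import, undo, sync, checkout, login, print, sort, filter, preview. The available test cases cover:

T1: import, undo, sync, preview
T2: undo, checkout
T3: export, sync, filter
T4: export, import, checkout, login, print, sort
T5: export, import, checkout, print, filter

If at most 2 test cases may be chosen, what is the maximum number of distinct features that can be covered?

Choosing T1, T4 covers {export, import, undo, sync, checkout, login, print, sort, preview} — 9 features.
No choice of 2 test cases does better; here filter is left uncovered.

9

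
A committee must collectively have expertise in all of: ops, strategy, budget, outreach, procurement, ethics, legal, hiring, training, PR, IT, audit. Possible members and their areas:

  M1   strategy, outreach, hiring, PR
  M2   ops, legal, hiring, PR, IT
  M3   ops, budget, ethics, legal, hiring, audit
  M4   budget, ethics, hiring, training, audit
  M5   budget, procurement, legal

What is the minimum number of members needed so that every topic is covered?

4

M1, M2, M4, M5 together cover {ops, strategy, budget, outreach, procurement, ethics, legal, hiring, training, PR, IT, audit} — every topic.
No 3 of the 5 members cover everything (all 10 triples fall short), so 4 is minimum.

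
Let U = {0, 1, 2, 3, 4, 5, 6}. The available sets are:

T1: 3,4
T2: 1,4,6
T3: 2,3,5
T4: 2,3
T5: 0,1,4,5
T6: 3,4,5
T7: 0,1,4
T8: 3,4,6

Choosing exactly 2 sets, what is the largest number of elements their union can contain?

Choosing T2, T3 covers {1, 2, 3, 4, 5, 6} — 6 elements.
No choice of 2 sets does better; here 0 is left uncovered.

6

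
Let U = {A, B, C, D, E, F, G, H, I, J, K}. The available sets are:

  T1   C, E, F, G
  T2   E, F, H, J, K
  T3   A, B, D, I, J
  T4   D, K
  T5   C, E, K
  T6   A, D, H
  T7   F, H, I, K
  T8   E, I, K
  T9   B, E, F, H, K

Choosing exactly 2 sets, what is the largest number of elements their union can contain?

9

Choosing T1, T3 covers {A, B, C, D, E, F, G, I, J} — 9 elements.
No choice of 2 sets does better; here H, K are left uncovered.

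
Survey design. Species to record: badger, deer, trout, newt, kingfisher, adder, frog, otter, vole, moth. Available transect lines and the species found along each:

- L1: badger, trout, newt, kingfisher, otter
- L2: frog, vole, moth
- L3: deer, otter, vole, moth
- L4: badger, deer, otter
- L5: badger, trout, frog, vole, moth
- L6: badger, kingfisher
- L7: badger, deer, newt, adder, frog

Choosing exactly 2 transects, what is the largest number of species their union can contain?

8

Choosing L1, L2 covers {badger, trout, newt, kingfisher, frog, otter, vole, moth} — 8 species.
No choice of 2 transects does better; here deer, adder are left uncovered.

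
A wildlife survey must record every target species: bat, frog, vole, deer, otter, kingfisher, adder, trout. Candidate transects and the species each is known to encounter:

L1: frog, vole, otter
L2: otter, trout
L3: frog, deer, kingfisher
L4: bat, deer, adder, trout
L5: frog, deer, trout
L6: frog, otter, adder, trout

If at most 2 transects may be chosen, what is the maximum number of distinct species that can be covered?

Choosing L1, L4 covers {bat, frog, vole, deer, otter, adder, trout} — 7 species.
No choice of 2 transects does better; here kingfisher is left uncovered.

7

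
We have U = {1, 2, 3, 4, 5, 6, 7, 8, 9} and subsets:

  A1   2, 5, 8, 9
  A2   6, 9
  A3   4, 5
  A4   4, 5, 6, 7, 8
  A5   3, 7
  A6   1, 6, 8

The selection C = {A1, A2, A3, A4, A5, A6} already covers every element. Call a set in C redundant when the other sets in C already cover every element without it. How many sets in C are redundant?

3

Drop A1: 2 uncovered — not redundant.
Drop A2: the rest still cover every element — redundant.
Drop A3: the rest still cover every element — redundant.
Drop A4: the rest still cover every element — redundant.
Drop A5: 3 uncovered — not redundant.
Drop A6: 1 uncovered — not redundant.
3 redundant: A2, A3, A4.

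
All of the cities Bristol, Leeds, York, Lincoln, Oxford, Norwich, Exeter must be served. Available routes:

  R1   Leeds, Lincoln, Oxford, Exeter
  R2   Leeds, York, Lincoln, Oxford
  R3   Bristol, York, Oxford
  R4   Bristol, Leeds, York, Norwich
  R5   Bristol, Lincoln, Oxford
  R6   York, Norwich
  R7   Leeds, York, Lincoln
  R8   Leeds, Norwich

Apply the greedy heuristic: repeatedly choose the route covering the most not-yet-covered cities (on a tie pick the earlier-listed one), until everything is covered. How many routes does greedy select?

2

Pick 1: R1 covers 4 new cities (Leeds, Lincoln, Oxford, Exeter).
Pick 2: R4 covers 3 new cities (Bristol, York, Norwich).
Greedy uses 2 routes.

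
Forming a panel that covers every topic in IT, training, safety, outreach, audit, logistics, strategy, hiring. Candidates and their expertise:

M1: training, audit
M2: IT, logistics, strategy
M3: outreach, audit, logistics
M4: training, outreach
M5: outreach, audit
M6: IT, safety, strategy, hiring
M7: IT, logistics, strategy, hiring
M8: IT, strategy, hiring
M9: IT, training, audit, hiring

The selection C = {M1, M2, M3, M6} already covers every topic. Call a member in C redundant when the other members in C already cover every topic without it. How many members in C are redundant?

Drop M1: training uncovered — not redundant.
Drop M2: the rest still cover every topic — redundant.
Drop M3: outreach uncovered — not redundant.
Drop M6: safety, hiring uncovered — not redundant.
1 redundant: M2.

1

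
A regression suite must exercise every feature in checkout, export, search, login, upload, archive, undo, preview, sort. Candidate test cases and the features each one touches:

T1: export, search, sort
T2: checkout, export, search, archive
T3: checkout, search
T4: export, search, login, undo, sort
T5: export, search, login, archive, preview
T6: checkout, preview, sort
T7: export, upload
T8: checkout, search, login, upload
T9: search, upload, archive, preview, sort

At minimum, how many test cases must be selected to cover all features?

3

T2, T4, T9 together cover {checkout, export, search, login, upload, archive, undo, preview, sort} — every feature.
No 2 of the 9 test cases cover everything (all 36 pairs fall short), so 3 is minimum.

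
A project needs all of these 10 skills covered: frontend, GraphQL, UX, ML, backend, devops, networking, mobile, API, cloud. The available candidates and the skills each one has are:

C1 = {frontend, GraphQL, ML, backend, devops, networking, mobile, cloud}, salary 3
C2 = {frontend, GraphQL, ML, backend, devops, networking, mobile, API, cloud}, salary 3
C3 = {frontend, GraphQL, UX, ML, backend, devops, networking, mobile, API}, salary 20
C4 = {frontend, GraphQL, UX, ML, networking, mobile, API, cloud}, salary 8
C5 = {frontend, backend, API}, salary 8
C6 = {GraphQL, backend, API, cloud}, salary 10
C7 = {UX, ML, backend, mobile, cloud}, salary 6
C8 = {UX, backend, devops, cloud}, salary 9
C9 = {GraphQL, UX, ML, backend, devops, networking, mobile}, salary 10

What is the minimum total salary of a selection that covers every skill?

9

C2, C7 cover every skill at salary 3 + 6 = 9.
Any cover uses at least 2 candidates; among all covering selections none totals below 9.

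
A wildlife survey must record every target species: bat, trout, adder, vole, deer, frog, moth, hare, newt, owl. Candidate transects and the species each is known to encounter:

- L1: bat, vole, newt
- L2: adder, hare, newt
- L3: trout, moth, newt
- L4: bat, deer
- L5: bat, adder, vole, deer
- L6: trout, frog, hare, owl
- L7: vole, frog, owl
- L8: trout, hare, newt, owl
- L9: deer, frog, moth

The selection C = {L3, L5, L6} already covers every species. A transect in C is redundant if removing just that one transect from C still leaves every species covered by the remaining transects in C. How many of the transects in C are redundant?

Drop L3: moth, newt uncovered — not redundant.
Drop L5: bat, adder, vole, deer uncovered — not redundant.
Drop L6: frog, hare, owl uncovered — not redundant.
None of the transects in C is redundant.

0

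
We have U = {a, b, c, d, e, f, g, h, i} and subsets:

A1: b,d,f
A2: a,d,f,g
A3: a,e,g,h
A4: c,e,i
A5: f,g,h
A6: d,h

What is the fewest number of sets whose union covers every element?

3

A1, A3, A4 together cover {a, b, c, d, e, f, g, h, i} — every element.
No 2 of the 6 sets cover everything (all 15 pairs fall short), so 3 is minimum.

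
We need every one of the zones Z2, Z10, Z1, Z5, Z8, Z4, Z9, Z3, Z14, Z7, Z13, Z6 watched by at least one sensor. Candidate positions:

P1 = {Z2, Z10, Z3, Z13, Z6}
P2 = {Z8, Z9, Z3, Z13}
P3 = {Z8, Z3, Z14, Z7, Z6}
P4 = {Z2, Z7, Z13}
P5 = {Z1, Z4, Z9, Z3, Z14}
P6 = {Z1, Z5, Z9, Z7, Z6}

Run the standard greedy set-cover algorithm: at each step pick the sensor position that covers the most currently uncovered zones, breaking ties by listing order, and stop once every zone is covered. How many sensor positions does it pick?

Pick 1: P1 covers 5 new zones (Z2, Z10, Z3, Z13, Z6).
Pick 2: P5 covers 4 new zones (Z1, Z4, Z9, Z14).
Pick 3: P3 covers 2 new zones (Z8, Z7).
Pick 4: P6 covers 1 new zones (Z5).
Greedy uses 4 sensor positions.

4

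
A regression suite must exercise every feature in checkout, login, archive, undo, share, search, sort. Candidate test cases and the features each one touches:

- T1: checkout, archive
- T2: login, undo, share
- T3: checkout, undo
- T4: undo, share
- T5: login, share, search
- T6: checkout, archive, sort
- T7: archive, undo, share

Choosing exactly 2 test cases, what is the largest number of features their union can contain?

6

Choosing T2, T6 covers {checkout, login, archive, undo, share, sort} — 6 features.
No choice of 2 test cases does better; here search is left uncovered.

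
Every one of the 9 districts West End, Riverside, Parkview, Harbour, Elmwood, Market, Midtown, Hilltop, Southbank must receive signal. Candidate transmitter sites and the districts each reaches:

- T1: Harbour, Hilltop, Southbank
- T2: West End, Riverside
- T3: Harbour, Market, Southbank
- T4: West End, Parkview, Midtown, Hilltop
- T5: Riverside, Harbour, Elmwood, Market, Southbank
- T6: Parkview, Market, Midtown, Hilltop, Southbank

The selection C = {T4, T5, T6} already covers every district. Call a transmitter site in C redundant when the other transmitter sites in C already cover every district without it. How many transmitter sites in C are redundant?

1

Drop T4: West End uncovered — not redundant.
Drop T5: Riverside, Harbour, Elmwood uncovered — not redundant.
Drop T6: the rest still cover every district — redundant.
1 redundant: T6.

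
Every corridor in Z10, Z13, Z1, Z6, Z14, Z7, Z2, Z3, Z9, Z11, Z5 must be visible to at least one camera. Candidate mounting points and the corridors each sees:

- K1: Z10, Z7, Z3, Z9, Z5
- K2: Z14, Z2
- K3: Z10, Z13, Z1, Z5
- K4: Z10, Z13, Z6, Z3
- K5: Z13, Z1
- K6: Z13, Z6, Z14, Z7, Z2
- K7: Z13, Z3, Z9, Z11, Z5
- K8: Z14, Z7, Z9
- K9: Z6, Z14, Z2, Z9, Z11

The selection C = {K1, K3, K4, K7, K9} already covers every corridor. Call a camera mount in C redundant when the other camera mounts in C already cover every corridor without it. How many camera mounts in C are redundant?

Drop K1: Z7 uncovered — not redundant.
Drop K3: Z1 uncovered — not redundant.
Drop K4: the rest still cover every corridor — redundant.
Drop K7: the rest still cover every corridor — redundant.
Drop K9: Z14, Z2 uncovered — not redundant.
2 redundant: K4, K7.

2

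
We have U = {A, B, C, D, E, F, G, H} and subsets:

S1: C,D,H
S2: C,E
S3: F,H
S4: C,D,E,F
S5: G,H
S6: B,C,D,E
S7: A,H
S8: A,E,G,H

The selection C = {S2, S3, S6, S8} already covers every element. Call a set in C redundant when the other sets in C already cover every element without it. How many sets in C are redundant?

1

Drop S2: the rest still cover every element — redundant.
Drop S3: F uncovered — not redundant.
Drop S6: B, D uncovered — not redundant.
Drop S8: A, G uncovered — not redundant.
1 redundant: S2.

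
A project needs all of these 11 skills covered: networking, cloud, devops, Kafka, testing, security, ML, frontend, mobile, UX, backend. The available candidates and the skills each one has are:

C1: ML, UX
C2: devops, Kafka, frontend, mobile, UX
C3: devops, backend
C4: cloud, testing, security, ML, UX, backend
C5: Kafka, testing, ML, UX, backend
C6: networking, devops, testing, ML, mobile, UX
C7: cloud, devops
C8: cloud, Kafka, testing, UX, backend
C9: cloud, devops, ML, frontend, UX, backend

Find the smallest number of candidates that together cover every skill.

3

C2, C4, C6 together cover {networking, cloud, devops, Kafka, testing, security, ML, frontend, mobile, UX, backend} — every skill.
No 2 of the 9 candidates cover everything (all 36 pairs fall short), so 3 is minimum.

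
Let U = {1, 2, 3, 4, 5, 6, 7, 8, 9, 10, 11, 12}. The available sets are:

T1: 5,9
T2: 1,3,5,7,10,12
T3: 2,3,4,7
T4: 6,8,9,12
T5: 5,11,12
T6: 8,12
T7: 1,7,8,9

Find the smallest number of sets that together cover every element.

4

T2, T3, T4, T5 together cover {1, 2, 3, 4, 5, 6, 7, 8, 9, 10, 11, 12} — every element.
No 3 of the 7 sets cover everything (all 35 triples fall short), so 4 is minimum.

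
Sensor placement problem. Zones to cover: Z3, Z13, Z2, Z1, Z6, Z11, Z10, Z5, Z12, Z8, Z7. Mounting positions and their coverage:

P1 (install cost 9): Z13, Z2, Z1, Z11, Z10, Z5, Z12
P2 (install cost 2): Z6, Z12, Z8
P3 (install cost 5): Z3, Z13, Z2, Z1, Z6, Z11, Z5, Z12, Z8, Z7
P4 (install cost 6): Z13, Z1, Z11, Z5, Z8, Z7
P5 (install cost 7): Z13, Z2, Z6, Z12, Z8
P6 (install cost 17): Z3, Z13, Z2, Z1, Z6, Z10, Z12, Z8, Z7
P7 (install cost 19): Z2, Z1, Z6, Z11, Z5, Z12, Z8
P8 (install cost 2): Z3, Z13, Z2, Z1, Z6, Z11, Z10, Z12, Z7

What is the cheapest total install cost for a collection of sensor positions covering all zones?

P3, P8 cover every zone at install cost 5 + 2 = 7.
Any cover uses at least 2 sensor positions; among all covering selections none totals below 7.
Greedy by coverage-per-install cost would pick P8, P2, P3 for 9 — worse than the optimum 7.

7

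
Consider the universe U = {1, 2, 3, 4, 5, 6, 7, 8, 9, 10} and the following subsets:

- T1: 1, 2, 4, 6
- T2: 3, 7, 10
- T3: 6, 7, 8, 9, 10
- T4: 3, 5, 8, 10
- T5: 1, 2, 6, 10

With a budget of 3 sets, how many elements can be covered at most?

10

Choosing T1, T3, T4 covers {1, 2, 3, 4, 5, 6, 7, 8, 9, 10} — 10 elements.
That is all 10 elements.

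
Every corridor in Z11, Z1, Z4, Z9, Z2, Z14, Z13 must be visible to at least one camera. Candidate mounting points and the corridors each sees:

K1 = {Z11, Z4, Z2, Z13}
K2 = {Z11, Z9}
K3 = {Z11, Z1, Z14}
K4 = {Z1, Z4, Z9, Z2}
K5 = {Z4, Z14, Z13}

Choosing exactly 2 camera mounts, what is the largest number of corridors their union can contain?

Choosing K1, K3 covers {Z11, Z1, Z4, Z2, Z14, Z13} — 6 corridors.
No choice of 2 camera mounts does better; here Z9 is left uncovered.

6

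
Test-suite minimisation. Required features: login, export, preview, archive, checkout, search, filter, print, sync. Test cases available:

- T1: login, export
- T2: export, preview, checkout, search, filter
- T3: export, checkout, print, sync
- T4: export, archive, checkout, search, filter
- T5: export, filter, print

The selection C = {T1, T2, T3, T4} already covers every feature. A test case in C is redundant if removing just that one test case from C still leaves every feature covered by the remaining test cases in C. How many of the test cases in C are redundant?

Drop T1: login uncovered — not redundant.
Drop T2: preview uncovered — not redundant.
Drop T3: print, sync uncovered — not redundant.
Drop T4: archive uncovered — not redundant.
None of the test cases in C is redundant.

0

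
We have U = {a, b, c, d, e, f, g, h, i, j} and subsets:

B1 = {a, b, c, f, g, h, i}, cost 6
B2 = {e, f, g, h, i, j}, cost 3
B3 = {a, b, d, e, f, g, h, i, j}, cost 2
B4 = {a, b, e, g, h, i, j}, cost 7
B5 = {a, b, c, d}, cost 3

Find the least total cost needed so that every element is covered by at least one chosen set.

B3, B5 cover every element at cost 2 + 3 = 5.
Any cover uses at least 2 sets; among all covering selections none totals below 5.

5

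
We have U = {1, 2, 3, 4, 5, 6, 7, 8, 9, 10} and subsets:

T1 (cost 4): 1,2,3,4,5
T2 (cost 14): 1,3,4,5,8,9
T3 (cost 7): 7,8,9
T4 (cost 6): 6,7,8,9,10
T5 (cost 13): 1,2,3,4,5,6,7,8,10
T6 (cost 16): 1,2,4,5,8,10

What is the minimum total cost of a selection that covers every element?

T1, T4 cover every element at cost 4 + 6 = 10.
Any cover uses at least 2 sets; among all covering selections none totals below 10.

10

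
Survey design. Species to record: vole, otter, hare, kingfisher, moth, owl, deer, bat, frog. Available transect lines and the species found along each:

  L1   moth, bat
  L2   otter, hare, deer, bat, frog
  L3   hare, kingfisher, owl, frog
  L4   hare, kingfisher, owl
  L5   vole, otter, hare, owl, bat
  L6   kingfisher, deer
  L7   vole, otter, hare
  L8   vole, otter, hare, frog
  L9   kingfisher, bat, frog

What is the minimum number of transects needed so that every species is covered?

L1, L2, L3, L5 together cover {vole, otter, hare, kingfisher, moth, owl, deer, bat, frog} — every species.
No 3 of the 9 transects cover everything (all 84 triples fall short), so 4 is minimum.

4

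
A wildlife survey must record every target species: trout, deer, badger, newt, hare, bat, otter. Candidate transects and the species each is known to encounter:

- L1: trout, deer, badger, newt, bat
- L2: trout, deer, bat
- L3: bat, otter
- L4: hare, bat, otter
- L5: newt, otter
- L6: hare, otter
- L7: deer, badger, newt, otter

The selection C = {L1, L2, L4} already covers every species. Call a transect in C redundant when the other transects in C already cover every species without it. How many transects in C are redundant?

1

Drop L1: badger, newt uncovered — not redundant.
Drop L2: the rest still cover every species — redundant.
Drop L4: hare, otter uncovered — not redundant.
1 redundant: L2.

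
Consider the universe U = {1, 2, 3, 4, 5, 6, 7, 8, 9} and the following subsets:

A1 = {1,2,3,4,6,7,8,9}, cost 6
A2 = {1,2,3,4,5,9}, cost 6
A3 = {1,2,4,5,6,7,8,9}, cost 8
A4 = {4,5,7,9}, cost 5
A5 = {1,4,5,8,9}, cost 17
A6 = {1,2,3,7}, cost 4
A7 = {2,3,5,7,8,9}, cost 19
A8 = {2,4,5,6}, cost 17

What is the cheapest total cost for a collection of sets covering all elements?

11

A1, A4 cover every element at cost 6 + 5 = 11.
Any cover uses at least 2 sets; among all covering selections none totals below 11.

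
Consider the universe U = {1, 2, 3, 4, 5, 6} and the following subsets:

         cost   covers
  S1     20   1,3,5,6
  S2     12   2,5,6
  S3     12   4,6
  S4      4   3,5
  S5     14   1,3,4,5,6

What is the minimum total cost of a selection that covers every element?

S2, S5 cover every element at cost 12 + 14 = 26.
Any cover uses at least 2 sets; among all covering selections none totals below 26.

26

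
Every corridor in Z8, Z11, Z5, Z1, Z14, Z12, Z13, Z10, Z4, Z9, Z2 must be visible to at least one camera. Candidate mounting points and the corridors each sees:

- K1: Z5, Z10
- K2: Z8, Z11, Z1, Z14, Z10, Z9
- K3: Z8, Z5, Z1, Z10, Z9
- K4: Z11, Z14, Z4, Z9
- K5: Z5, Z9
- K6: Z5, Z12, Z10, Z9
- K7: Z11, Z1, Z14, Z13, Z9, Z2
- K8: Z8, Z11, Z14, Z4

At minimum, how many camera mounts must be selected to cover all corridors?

K6, K7, K8 together cover {Z8, Z11, Z5, Z1, Z14, Z12, Z13, Z10, Z4, Z9, Z2} — every corridor.
No 2 of the 8 camera mounts cover everything (all 28 pairs fall short), so 3 is minimum.
Greedy (largest uncovered first) would take K2, K6, K7, K4 — 4 camera mounts — but 3 suffice.

3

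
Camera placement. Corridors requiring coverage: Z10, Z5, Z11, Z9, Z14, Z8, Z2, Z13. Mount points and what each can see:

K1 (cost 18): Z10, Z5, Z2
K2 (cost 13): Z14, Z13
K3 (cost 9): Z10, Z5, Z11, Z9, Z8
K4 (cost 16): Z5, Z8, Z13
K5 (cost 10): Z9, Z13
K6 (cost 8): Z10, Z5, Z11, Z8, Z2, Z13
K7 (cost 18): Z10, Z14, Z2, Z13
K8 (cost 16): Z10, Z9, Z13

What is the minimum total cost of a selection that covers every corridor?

27

K3, K7 cover every corridor at cost 9 + 18 = 27.
Any cover uses at least 2 camera mounts; among all covering selections none totals below 27.
Greedy by coverage-per-cost would pick K6, K3, K2 for 30 — worse than the optimum 27.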